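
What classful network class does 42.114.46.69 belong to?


First octet: 42
Binary: 00101010
0xxxxxxx -> Class A (1-126)
Class A, default mask 255.0.0.0 (/8)


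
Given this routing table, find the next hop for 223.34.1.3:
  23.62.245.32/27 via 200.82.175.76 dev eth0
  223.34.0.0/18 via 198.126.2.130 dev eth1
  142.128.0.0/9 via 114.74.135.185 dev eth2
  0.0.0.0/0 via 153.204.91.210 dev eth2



Longest prefix match for 223.34.1.3:
  /27 23.62.245.32: no
  /18 223.34.0.0: MATCH
  /9 142.128.0.0: no
  /0 0.0.0.0: MATCH
Selected: next-hop 198.126.2.130 via eth1 (matched /18)


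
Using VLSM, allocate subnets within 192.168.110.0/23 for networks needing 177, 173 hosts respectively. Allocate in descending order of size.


177 hosts -> /24 (254 usable): 192.168.110.0/24
173 hosts -> /24 (254 usable): 192.168.111.0/24
Allocation: 192.168.110.0/24 (177 hosts, 254 usable); 192.168.111.0/24 (173 hosts, 254 usable)


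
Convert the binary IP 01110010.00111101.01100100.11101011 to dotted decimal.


01110010 = 114
00111101 = 61
01100100 = 100
11101011 = 235
IP: 114.61.100.235


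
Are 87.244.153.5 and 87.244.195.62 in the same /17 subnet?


Mask: 255.255.128.0
87.244.153.5 AND mask = 87.244.128.0
87.244.195.62 AND mask = 87.244.128.0
Yes, same subnet (87.244.128.0)


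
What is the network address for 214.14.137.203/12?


IP:   11010110.00001110.10001001.11001011
Mask: 11111111.11110000.00000000.00000000
AND operation:
Net:  11010110.00000000.00000000.00000000
Network: 214.0.0.0/12


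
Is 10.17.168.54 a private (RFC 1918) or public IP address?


RFC 1918 private ranges:
  10.0.0.0/8 (10.0.0.0 - 10.255.255.255)
  172.16.0.0/12 (172.16.0.0 - 172.31.255.255)
  192.168.0.0/16 (192.168.0.0 - 192.168.255.255)
Private (in 10.0.0.0/8)


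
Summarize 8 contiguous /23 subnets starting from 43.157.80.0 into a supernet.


Original prefix: /23
Number of subnets: 8 = 2^3
New prefix = 23 - 3 = 20
Supernet: 43.157.80.0/20


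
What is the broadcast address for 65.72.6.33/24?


Network: 65.72.6.0/24
Host bits = 8
Set all host bits to 1:
Broadcast: 65.72.6.255


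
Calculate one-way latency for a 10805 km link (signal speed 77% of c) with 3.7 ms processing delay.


Speed = 0.77 * 3e5 km/s = 231000 km/s
Propagation delay = 10805 / 231000 = 0.0468 s = 46.7749 ms
Processing delay = 3.7 ms
Total one-way latency = 50.4749 ms


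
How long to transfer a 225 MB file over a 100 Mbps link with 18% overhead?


Effective throughput = 100 * (1 - 18/100) = 82 Mbps
File size in Mb = 225 * 8 = 1800 Mb
Time = 1800 / 82
Time = 21.9512 seconds


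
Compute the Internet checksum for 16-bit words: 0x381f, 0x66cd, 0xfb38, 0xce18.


Sum all words (with carry folding):
+ 0x381f = 0x381f
+ 0x66cd = 0x9eec
+ 0xfb38 = 0x9a25
+ 0xce18 = 0x683e
One's complement: ~0x683e
Checksum = 0x97c1


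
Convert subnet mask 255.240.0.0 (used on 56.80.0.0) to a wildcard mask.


Subnet mask: 255.240.0.0
Wildcard = 255.255.255.255 - subnet mask
255 - 255 = 0
255 - 240 = 15
255 - 0 = 255
255 - 0 = 255
Wildcard: 0.15.255.255


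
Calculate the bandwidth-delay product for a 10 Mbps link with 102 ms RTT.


BDP = bandwidth * RTT
= 10 Mbps * 102 ms
= 10 * 1e6 * 102 / 1000 bits
= 1020000 bits
= 127500 bytes
= 124.5117 KB
BDP = 1020000 bits (127500 bytes)


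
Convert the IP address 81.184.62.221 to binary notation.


81 = 01010001
184 = 10111000
62 = 00111110
221 = 11011101
Binary: 01010001.10111000.00111110.11011101


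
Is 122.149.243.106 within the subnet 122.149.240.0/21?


Subnet network: 122.149.240.0
Test IP AND mask: 122.149.240.0
Yes, 122.149.243.106 is in 122.149.240.0/21


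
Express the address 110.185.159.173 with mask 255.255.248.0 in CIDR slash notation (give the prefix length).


Binary: 11111111.11111111.11111000.00000000
Count leading 1s
Prefix: /21


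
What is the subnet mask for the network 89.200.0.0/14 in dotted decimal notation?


/14 means 14 network bits, 18 host bits
Binary: 11111111111111000000000000000000
Mask: 255.252.0.0


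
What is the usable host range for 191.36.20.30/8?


Network: 191.0.0.0
Broadcast: 191.255.255.255
First usable = network + 1
Last usable = broadcast - 1
Range: 191.0.0.1 to 191.255.255.254


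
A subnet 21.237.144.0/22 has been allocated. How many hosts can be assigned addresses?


Host bits = 32 - 22 = 10
Total addresses = 2^10 = 1024
Usable = total - 2 (network and broadcast)
Usable hosts: 1022


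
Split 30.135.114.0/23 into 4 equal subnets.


New prefix = 23 + 2 = 25
Each subnet has 128 addresses
  30.135.114.0/25
  30.135.114.128/25
  30.135.115.0/25
  30.135.115.128/25
Subnets: 30.135.114.0/25, 30.135.114.128/25, 30.135.115.0/25, 30.135.115.128/25


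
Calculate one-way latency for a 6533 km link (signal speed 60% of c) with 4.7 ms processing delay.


Speed = 0.6 * 3e5 km/s = 180000 km/s
Propagation delay = 6533 / 180000 = 0.0363 s = 36.2944 ms
Processing delay = 4.7 ms
Total one-way latency = 40.9944 ms


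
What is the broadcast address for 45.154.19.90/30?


Network: 45.154.19.88/30
Host bits = 2
Set all host bits to 1:
Broadcast: 45.154.19.91


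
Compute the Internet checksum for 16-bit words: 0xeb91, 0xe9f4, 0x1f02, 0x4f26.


Sum all words (with carry folding):
+ 0xeb91 = 0xeb91
+ 0xe9f4 = 0xd586
+ 0x1f02 = 0xf488
+ 0x4f26 = 0x43af
One's complement: ~0x43af
Checksum = 0xbc50


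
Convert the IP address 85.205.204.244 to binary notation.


85 = 01010101
205 = 11001101
204 = 11001100
244 = 11110100
Binary: 01010101.11001101.11001100.11110100


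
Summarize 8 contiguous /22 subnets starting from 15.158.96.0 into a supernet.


Original prefix: /22
Number of subnets: 8 = 2^3
New prefix = 22 - 3 = 19
Supernet: 15.158.96.0/19


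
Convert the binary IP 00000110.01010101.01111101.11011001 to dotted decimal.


00000110 = 6
01010101 = 85
01111101 = 125
11011001 = 217
IP: 6.85.125.217


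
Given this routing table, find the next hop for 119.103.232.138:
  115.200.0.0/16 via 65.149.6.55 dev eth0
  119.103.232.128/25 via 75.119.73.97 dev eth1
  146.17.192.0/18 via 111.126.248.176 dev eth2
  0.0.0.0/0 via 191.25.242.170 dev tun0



Longest prefix match for 119.103.232.138:
  /16 115.200.0.0: no
  /25 119.103.232.128: MATCH
  /18 146.17.192.0: no
  /0 0.0.0.0: MATCH
Selected: next-hop 75.119.73.97 via eth1 (matched /25)


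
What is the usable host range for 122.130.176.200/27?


Network: 122.130.176.192
Broadcast: 122.130.176.223
First usable = network + 1
Last usable = broadcast - 1
Range: 122.130.176.193 to 122.130.176.222


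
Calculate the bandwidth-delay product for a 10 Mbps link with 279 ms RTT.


BDP = bandwidth * RTT
= 10 Mbps * 279 ms
= 10 * 1e6 * 279 / 1000 bits
= 2790000 bits
= 348750 bytes
= 340.5762 KB
BDP = 2790000 bits (348750 bytes)


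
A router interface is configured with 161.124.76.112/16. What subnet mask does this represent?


/16 means 16 network bits, 16 host bits
Binary: 11111111111111110000000000000000
Mask: 255.255.0.0


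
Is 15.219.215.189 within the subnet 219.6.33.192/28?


Subnet network: 219.6.33.192
Test IP AND mask: 15.219.215.176
No, 15.219.215.189 is not in 219.6.33.192/28


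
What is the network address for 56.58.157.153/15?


IP:   00111000.00111010.10011101.10011001
Mask: 11111111.11111110.00000000.00000000
AND operation:
Net:  00111000.00111010.00000000.00000000
Network: 56.58.0.0/15


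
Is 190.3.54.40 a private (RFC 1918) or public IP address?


RFC 1918 private ranges:
  10.0.0.0/8 (10.0.0.0 - 10.255.255.255)
  172.16.0.0/12 (172.16.0.0 - 172.31.255.255)
  192.168.0.0/16 (192.168.0.0 - 192.168.255.255)
Public (not in any RFC 1918 range)


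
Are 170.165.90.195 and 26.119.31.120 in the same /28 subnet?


Mask: 255.255.255.240
170.165.90.195 AND mask = 170.165.90.192
26.119.31.120 AND mask = 26.119.31.112
No, different subnets (170.165.90.192 vs 26.119.31.112)


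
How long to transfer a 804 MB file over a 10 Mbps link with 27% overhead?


Effective throughput = 10 * (1 - 27/100) = 7.3 Mbps
File size in Mb = 804 * 8 = 6432 Mb
Time = 6432 / 7.3
Time = 881.0959 seconds


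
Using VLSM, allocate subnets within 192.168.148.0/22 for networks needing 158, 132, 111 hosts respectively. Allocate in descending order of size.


158 hosts -> /24 (254 usable): 192.168.148.0/24
132 hosts -> /24 (254 usable): 192.168.149.0/24
111 hosts -> /25 (126 usable): 192.168.150.0/25
Allocation: 192.168.148.0/24 (158 hosts, 254 usable); 192.168.149.0/24 (132 hosts, 254 usable); 192.168.150.0/25 (111 hosts, 126 usable)


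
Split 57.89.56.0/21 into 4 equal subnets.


New prefix = 21 + 2 = 23
Each subnet has 512 addresses
  57.89.56.0/23
  57.89.58.0/23
  57.89.60.0/23
  57.89.62.0/23
Subnets: 57.89.56.0/23, 57.89.58.0/23, 57.89.60.0/23, 57.89.62.0/23


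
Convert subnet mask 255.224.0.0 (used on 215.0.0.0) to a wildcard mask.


Subnet mask: 255.224.0.0
Wildcard = 255.255.255.255 - subnet mask
255 - 255 = 0
255 - 224 = 31
255 - 0 = 255
255 - 0 = 255
Wildcard: 0.31.255.255


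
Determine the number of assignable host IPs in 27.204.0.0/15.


Host bits = 32 - 15 = 17
Total addresses = 2^17 = 131072
Usable = total - 2 (network and broadcast)
Usable hosts: 131070


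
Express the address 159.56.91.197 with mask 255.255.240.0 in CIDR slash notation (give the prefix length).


Binary: 11111111.11111111.11110000.00000000
Count leading 1s
Prefix: /20


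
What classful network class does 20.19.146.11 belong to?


First octet: 20
Binary: 00010100
0xxxxxxx -> Class A (1-126)
Class A, default mask 255.0.0.0 (/8)


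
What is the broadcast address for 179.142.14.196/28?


Network: 179.142.14.192/28
Host bits = 4
Set all host bits to 1:
Broadcast: 179.142.14.207


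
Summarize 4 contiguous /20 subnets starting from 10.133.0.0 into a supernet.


Original prefix: /20
Number of subnets: 4 = 2^2
New prefix = 20 - 2 = 18
Supernet: 10.133.0.0/18


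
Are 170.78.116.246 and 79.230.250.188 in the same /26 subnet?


Mask: 255.255.255.192
170.78.116.246 AND mask = 170.78.116.192
79.230.250.188 AND mask = 79.230.250.128
No, different subnets (170.78.116.192 vs 79.230.250.128)


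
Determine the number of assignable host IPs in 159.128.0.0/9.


Host bits = 32 - 9 = 23
Total addresses = 2^23 = 8388608
Usable = total - 2 (network and broadcast)
Usable hosts: 8388606


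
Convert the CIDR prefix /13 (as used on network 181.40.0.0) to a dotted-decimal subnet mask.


/13 means 13 network bits, 19 host bits
Binary: 11111111111110000000000000000000
Mask: 255.248.0.0


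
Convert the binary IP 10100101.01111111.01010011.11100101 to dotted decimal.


10100101 = 165
01111111 = 127
01010011 = 83
11100101 = 229
IP: 165.127.83.229


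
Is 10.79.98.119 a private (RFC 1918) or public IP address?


RFC 1918 private ranges:
  10.0.0.0/8 (10.0.0.0 - 10.255.255.255)
  172.16.0.0/12 (172.16.0.0 - 172.31.255.255)
  192.168.0.0/16 (192.168.0.0 - 192.168.255.255)
Private (in 10.0.0.0/8)


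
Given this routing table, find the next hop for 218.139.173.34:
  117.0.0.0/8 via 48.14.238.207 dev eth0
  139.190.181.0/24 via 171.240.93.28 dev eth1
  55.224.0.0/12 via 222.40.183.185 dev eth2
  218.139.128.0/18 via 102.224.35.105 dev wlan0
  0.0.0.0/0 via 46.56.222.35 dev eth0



Longest prefix match for 218.139.173.34:
  /8 117.0.0.0: no
  /24 139.190.181.0: no
  /12 55.224.0.0: no
  /18 218.139.128.0: MATCH
  /0 0.0.0.0: MATCH
Selected: next-hop 102.224.35.105 via wlan0 (matched /18)


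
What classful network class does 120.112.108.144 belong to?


First octet: 120
Binary: 01111000
0xxxxxxx -> Class A (1-126)
Class A, default mask 255.0.0.0 (/8)


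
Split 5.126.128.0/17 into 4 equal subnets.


New prefix = 17 + 2 = 19
Each subnet has 8192 addresses
  5.126.128.0/19
  5.126.160.0/19
  5.126.192.0/19
  5.126.224.0/19
Subnets: 5.126.128.0/19, 5.126.160.0/19, 5.126.192.0/19, 5.126.224.0/19


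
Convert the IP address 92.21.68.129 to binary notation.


92 = 01011100
21 = 00010101
68 = 01000100
129 = 10000001
Binary: 01011100.00010101.01000100.10000001


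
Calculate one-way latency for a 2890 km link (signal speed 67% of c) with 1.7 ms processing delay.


Speed = 0.67 * 3e5 km/s = 201000 km/s
Propagation delay = 2890 / 201000 = 0.0144 s = 14.3781 ms
Processing delay = 1.7 ms
Total one-way latency = 16.0781 ms


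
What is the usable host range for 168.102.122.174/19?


Network: 168.102.96.0
Broadcast: 168.102.127.255
First usable = network + 1
Last usable = broadcast - 1
Range: 168.102.96.1 to 168.102.127.254


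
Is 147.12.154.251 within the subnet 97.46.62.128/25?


Subnet network: 97.46.62.128
Test IP AND mask: 147.12.154.128
No, 147.12.154.251 is not in 97.46.62.128/25


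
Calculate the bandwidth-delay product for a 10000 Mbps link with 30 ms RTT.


BDP = bandwidth * RTT
= 10000 Mbps * 30 ms
= 10000 * 1e6 * 30 / 1000 bits
= 300000000 bits
= 37500000 bytes
= 36621.0938 KB
BDP = 300000000 bits (37500000 bytes)


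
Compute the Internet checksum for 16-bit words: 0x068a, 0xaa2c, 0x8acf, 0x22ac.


Sum all words (with carry folding):
+ 0x068a = 0x068a
+ 0xaa2c = 0xb0b6
+ 0x8acf = 0x3b86
+ 0x22ac = 0x5e32
One's complement: ~0x5e32
Checksum = 0xa1cd


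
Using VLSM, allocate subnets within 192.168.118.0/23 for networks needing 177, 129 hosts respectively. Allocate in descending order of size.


177 hosts -> /24 (254 usable): 192.168.118.0/24
129 hosts -> /24 (254 usable): 192.168.119.0/24
Allocation: 192.168.118.0/24 (177 hosts, 254 usable); 192.168.119.0/24 (129 hosts, 254 usable)


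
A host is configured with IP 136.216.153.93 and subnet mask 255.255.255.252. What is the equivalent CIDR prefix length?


Binary: 11111111.11111111.11111111.11111100
Count leading 1s
Prefix: /30


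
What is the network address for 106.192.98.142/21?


IP:   01101010.11000000.01100010.10001110
Mask: 11111111.11111111.11111000.00000000
AND operation:
Net:  01101010.11000000.01100000.00000000
Network: 106.192.96.0/21


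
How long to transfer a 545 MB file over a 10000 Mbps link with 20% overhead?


Effective throughput = 10000 * (1 - 20/100) = 8000 Mbps
File size in Mb = 545 * 8 = 4360 Mb
Time = 4360 / 8000
Time = 0.545 seconds


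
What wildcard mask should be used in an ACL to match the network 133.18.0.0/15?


Subnet mask: 255.254.0.0
Wildcard = 255.255.255.255 - subnet mask
255 - 255 = 0
255 - 254 = 1
255 - 0 = 255
255 - 0 = 255
Wildcard: 0.1.255.255


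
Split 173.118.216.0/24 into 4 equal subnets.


New prefix = 24 + 2 = 26
Each subnet has 64 addresses
  173.118.216.0/26
  173.118.216.64/26
  173.118.216.128/26
  173.118.216.192/26
Subnets: 173.118.216.0/26, 173.118.216.64/26, 173.118.216.128/26, 173.118.216.192/26


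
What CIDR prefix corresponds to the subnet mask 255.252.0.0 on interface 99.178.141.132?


Binary: 11111111.11111100.00000000.00000000
Count leading 1s
Prefix: /14


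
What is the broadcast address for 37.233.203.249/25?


Network: 37.233.203.128/25
Host bits = 7
Set all host bits to 1:
Broadcast: 37.233.203.255


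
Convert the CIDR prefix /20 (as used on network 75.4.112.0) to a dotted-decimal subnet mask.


/20 means 20 network bits, 12 host bits
Binary: 11111111111111111111000000000000
Mask: 255.255.240.0


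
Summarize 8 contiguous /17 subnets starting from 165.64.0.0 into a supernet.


Original prefix: /17
Number of subnets: 8 = 2^3
New prefix = 17 - 3 = 14
Supernet: 165.64.0.0/14


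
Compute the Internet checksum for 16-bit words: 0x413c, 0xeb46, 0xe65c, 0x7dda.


Sum all words (with carry folding):
+ 0x413c = 0x413c
+ 0xeb46 = 0x2c83
+ 0xe65c = 0x12e0
+ 0x7dda = 0x90ba
One's complement: ~0x90ba
Checksum = 0x6f45


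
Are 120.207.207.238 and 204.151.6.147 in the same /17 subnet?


Mask: 255.255.128.0
120.207.207.238 AND mask = 120.207.128.0
204.151.6.147 AND mask = 204.151.0.0
No, different subnets (120.207.128.0 vs 204.151.0.0)


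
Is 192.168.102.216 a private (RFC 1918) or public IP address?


RFC 1918 private ranges:
  10.0.0.0/8 (10.0.0.0 - 10.255.255.255)
  172.16.0.0/12 (172.16.0.0 - 172.31.255.255)
  192.168.0.0/16 (192.168.0.0 - 192.168.255.255)
Private (in 192.168.0.0/16)


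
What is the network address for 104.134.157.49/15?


IP:   01101000.10000110.10011101.00110001
Mask: 11111111.11111110.00000000.00000000
AND operation:
Net:  01101000.10000110.00000000.00000000
Network: 104.134.0.0/15


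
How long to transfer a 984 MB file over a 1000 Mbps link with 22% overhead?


Effective throughput = 1000 * (1 - 22/100) = 780 Mbps
File size in Mb = 984 * 8 = 7872 Mb
Time = 7872 / 780
Time = 10.0923 seconds


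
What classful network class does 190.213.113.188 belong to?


First octet: 190
Binary: 10111110
10xxxxxx -> Class B (128-191)
Class B, default mask 255.255.0.0 (/16)


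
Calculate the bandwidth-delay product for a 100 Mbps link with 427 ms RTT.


BDP = bandwidth * RTT
= 100 Mbps * 427 ms
= 100 * 1e6 * 427 / 1000 bits
= 42700000 bits
= 5337500 bytes
= 5212.4023 KB
BDP = 42700000 bits (5337500 bytes)


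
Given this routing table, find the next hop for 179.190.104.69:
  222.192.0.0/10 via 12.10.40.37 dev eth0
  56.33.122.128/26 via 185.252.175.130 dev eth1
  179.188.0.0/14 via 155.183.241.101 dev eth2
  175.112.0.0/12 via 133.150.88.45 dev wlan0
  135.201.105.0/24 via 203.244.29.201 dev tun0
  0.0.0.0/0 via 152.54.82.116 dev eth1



Longest prefix match for 179.190.104.69:
  /10 222.192.0.0: no
  /26 56.33.122.128: no
  /14 179.188.0.0: MATCH
  /12 175.112.0.0: no
  /24 135.201.105.0: no
  /0 0.0.0.0: MATCH
Selected: next-hop 155.183.241.101 via eth2 (matched /14)


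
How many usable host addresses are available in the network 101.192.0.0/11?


Host bits = 32 - 11 = 21
Total addresses = 2^21 = 2097152
Usable = total - 2 (network and broadcast)
Usable hosts: 2097150


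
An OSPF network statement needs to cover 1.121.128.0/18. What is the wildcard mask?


Subnet mask: 255.255.192.0
Wildcard = 255.255.255.255 - subnet mask
255 - 255 = 0
255 - 255 = 0
255 - 192 = 63
255 - 0 = 255
Wildcard: 0.0.63.255


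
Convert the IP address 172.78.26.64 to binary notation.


172 = 10101100
78 = 01001110
26 = 00011010
64 = 01000000
Binary: 10101100.01001110.00011010.01000000


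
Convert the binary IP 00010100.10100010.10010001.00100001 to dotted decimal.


00010100 = 20
10100010 = 162
10010001 = 145
00100001 = 33
IP: 20.162.145.33


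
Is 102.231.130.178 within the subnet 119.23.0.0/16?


Subnet network: 119.23.0.0
Test IP AND mask: 102.231.0.0
No, 102.231.130.178 is not in 119.23.0.0/16


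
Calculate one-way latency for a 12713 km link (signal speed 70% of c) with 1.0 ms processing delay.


Speed = 0.7 * 3e5 km/s = 210000 km/s
Propagation delay = 12713 / 210000 = 0.0605 s = 60.5381 ms
Processing delay = 1.0 ms
Total one-way latency = 61.5381 ms


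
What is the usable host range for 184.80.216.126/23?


Network: 184.80.216.0
Broadcast: 184.80.217.255
First usable = network + 1
Last usable = broadcast - 1
Range: 184.80.216.1 to 184.80.217.254


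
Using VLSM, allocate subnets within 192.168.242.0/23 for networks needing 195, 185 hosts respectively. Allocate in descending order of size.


195 hosts -> /24 (254 usable): 192.168.242.0/24
185 hosts -> /24 (254 usable): 192.168.243.0/24
Allocation: 192.168.242.0/24 (195 hosts, 254 usable); 192.168.243.0/24 (185 hosts, 254 usable)


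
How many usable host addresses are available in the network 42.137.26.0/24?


Host bits = 32 - 24 = 8
Total addresses = 2^8 = 256
Usable = total - 2 (network and broadcast)
Usable hosts: 254


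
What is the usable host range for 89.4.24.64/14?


Network: 89.4.0.0
Broadcast: 89.7.255.255
First usable = network + 1
Last usable = broadcast - 1
Range: 89.4.0.1 to 89.7.255.254


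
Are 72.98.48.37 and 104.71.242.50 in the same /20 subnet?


Mask: 255.255.240.0
72.98.48.37 AND mask = 72.98.48.0
104.71.242.50 AND mask = 104.71.240.0
No, different subnets (72.98.48.0 vs 104.71.240.0)


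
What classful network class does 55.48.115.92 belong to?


First octet: 55
Binary: 00110111
0xxxxxxx -> Class A (1-126)
Class A, default mask 255.0.0.0 (/8)


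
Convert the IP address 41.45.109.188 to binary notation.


41 = 00101001
45 = 00101101
109 = 01101101
188 = 10111100
Binary: 00101001.00101101.01101101.10111100


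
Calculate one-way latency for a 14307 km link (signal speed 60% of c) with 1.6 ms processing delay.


Speed = 0.6 * 3e5 km/s = 180000 km/s
Propagation delay = 14307 / 180000 = 0.0795 s = 79.4833 ms
Processing delay = 1.6 ms
Total one-way latency = 81.0833 ms


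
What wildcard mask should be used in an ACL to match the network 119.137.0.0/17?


Subnet mask: 255.255.128.0
Wildcard = 255.255.255.255 - subnet mask
255 - 255 = 0
255 - 255 = 0
255 - 128 = 127
255 - 0 = 255
Wildcard: 0.0.127.255


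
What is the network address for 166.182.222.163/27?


IP:   10100110.10110110.11011110.10100011
Mask: 11111111.11111111.11111111.11100000
AND operation:
Net:  10100110.10110110.11011110.10100000
Network: 166.182.222.160/27


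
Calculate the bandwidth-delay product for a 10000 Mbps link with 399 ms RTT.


BDP = bandwidth * RTT
= 10000 Mbps * 399 ms
= 10000 * 1e6 * 399 / 1000 bits
= 3990000000 bits
= 498750000 bytes
= 487060.5469 KB
BDP = 3990000000 bits (498750000 bytes)


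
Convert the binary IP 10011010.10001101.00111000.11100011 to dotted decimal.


10011010 = 154
10001101 = 141
00111000 = 56
11100011 = 227
IP: 154.141.56.227


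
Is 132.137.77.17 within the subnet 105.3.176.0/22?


Subnet network: 105.3.176.0
Test IP AND mask: 132.137.76.0
No, 132.137.77.17 is not in 105.3.176.0/22


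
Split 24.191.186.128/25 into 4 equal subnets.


New prefix = 25 + 2 = 27
Each subnet has 32 addresses
  24.191.186.128/27
  24.191.186.160/27
  24.191.186.192/27
  24.191.186.224/27
Subnets: 24.191.186.128/27, 24.191.186.160/27, 24.191.186.192/27, 24.191.186.224/27


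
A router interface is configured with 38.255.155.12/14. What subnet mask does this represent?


/14 means 14 network bits, 18 host bits
Binary: 11111111111111000000000000000000
Mask: 255.252.0.0


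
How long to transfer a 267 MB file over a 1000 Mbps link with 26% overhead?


Effective throughput = 1000 * (1 - 26/100) = 740 Mbps
File size in Mb = 267 * 8 = 2136 Mb
Time = 2136 / 740
Time = 2.8865 seconds


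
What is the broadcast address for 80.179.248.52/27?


Network: 80.179.248.32/27
Host bits = 5
Set all host bits to 1:
Broadcast: 80.179.248.63


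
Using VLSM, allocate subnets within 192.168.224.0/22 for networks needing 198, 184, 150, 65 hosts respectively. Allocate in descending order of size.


198 hosts -> /24 (254 usable): 192.168.224.0/24
184 hosts -> /24 (254 usable): 192.168.225.0/24
150 hosts -> /24 (254 usable): 192.168.226.0/24
65 hosts -> /25 (126 usable): 192.168.227.0/25
Allocation: 192.168.224.0/24 (198 hosts, 254 usable); 192.168.225.0/24 (184 hosts, 254 usable); 192.168.226.0/24 (150 hosts, 254 usable); 192.168.227.0/25 (65 hosts, 126 usable)


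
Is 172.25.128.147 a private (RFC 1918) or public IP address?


RFC 1918 private ranges:
  10.0.0.0/8 (10.0.0.0 - 10.255.255.255)
  172.16.0.0/12 (172.16.0.0 - 172.31.255.255)
  192.168.0.0/16 (192.168.0.0 - 192.168.255.255)
Private (in 172.16.0.0/12)


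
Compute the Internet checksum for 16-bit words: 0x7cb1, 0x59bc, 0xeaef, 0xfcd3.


Sum all words (with carry folding):
+ 0x7cb1 = 0x7cb1
+ 0x59bc = 0xd66d
+ 0xeaef = 0xc15d
+ 0xfcd3 = 0xbe31
One's complement: ~0xbe31
Checksum = 0x41ce


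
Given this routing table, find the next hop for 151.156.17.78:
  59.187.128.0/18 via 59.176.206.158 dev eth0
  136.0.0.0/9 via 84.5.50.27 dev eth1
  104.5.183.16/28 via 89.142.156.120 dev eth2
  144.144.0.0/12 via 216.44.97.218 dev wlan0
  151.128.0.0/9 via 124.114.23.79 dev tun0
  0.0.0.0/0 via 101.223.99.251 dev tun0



Longest prefix match for 151.156.17.78:
  /18 59.187.128.0: no
  /9 136.0.0.0: no
  /28 104.5.183.16: no
  /12 144.144.0.0: no
  /9 151.128.0.0: MATCH
  /0 0.0.0.0: MATCH
Selected: next-hop 124.114.23.79 via tun0 (matched /9)


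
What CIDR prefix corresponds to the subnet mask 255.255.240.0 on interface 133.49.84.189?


Binary: 11111111.11111111.11110000.00000000
Count leading 1s
Prefix: /20


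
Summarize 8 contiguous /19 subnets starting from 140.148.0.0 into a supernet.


Original prefix: /19
Number of subnets: 8 = 2^3
New prefix = 19 - 3 = 16
Supernet: 140.148.0.0/16


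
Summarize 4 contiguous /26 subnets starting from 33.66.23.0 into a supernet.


Original prefix: /26
Number of subnets: 4 = 2^2
New prefix = 26 - 2 = 24
Supernet: 33.66.23.0/24


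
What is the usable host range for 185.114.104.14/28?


Network: 185.114.104.0
Broadcast: 185.114.104.15
First usable = network + 1
Last usable = broadcast - 1
Range: 185.114.104.1 to 185.114.104.14


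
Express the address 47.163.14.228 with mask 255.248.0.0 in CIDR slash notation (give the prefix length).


Binary: 11111111.11111000.00000000.00000000
Count leading 1s
Prefix: /13


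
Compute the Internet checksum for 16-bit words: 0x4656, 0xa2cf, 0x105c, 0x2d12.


Sum all words (with carry folding):
+ 0x4656 = 0x4656
+ 0xa2cf = 0xe925
+ 0x105c = 0xf981
+ 0x2d12 = 0x2694
One's complement: ~0x2694
Checksum = 0xd96b


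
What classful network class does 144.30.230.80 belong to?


First octet: 144
Binary: 10010000
10xxxxxx -> Class B (128-191)
Class B, default mask 255.255.0.0 (/16)


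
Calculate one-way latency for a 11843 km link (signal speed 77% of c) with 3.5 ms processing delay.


Speed = 0.77 * 3e5 km/s = 231000 km/s
Propagation delay = 11843 / 231000 = 0.0513 s = 51.2684 ms
Processing delay = 3.5 ms
Total one-way latency = 54.7684 ms


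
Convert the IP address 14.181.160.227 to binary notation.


14 = 00001110
181 = 10110101
160 = 10100000
227 = 11100011
Binary: 00001110.10110101.10100000.11100011


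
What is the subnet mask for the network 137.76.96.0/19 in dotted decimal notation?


/19 means 19 network bits, 13 host bits
Binary: 11111111111111111110000000000000
Mask: 255.255.224.0


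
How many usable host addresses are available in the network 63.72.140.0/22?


Host bits = 32 - 22 = 10
Total addresses = 2^10 = 1024
Usable = total - 2 (network and broadcast)
Usable hosts: 1022


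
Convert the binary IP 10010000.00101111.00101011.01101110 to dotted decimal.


10010000 = 144
00101111 = 47
00101011 = 43
01101110 = 110
IP: 144.47.43.110


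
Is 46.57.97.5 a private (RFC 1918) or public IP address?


RFC 1918 private ranges:
  10.0.0.0/8 (10.0.0.0 - 10.255.255.255)
  172.16.0.0/12 (172.16.0.0 - 172.31.255.255)
  192.168.0.0/16 (192.168.0.0 - 192.168.255.255)
Public (not in any RFC 1918 range)


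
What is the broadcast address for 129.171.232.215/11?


Network: 129.160.0.0/11
Host bits = 21
Set all host bits to 1:
Broadcast: 129.191.255.255


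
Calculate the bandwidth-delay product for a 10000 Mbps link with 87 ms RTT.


BDP = bandwidth * RTT
= 10000 Mbps * 87 ms
= 10000 * 1e6 * 87 / 1000 bits
= 870000000 bits
= 108750000 bytes
= 106201.1719 KB
BDP = 870000000 bits (108750000 bytes)


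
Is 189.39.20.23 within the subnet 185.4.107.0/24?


Subnet network: 185.4.107.0
Test IP AND mask: 189.39.20.0
No, 189.39.20.23 is not in 185.4.107.0/24


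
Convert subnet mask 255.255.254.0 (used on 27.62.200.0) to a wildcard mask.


Subnet mask: 255.255.254.0
Wildcard = 255.255.255.255 - subnet mask
255 - 255 = 0
255 - 255 = 0
255 - 254 = 1
255 - 0 = 255
Wildcard: 0.0.1.255


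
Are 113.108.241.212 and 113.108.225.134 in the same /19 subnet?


Mask: 255.255.224.0
113.108.241.212 AND mask = 113.108.224.0
113.108.225.134 AND mask = 113.108.224.0
Yes, same subnet (113.108.224.0)


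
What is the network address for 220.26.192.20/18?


IP:   11011100.00011010.11000000.00010100
Mask: 11111111.11111111.11000000.00000000
AND operation:
Net:  11011100.00011010.11000000.00000000
Network: 220.26.192.0/18


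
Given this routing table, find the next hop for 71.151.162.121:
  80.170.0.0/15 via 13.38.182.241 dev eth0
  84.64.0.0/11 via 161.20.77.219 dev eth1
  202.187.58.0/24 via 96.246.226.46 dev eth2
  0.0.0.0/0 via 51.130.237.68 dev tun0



Longest prefix match for 71.151.162.121:
  /15 80.170.0.0: no
  /11 84.64.0.0: no
  /24 202.187.58.0: no
  /0 0.0.0.0: MATCH
Selected: next-hop 51.130.237.68 via tun0 (matched /0)


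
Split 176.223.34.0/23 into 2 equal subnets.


New prefix = 23 + 1 = 24
Each subnet has 256 addresses
  176.223.34.0/24
  176.223.35.0/24
Subnets: 176.223.34.0/24, 176.223.35.0/24


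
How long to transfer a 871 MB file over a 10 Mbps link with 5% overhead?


Effective throughput = 10 * (1 - 5/100) = 9.5 Mbps
File size in Mb = 871 * 8 = 6968 Mb
Time = 6968 / 9.5
Time = 733.4737 seconds


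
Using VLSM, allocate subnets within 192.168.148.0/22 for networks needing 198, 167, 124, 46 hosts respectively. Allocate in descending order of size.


198 hosts -> /24 (254 usable): 192.168.148.0/24
167 hosts -> /24 (254 usable): 192.168.149.0/24
124 hosts -> /25 (126 usable): 192.168.150.0/25
46 hosts -> /26 (62 usable): 192.168.150.128/26
Allocation: 192.168.148.0/24 (198 hosts, 254 usable); 192.168.149.0/24 (167 hosts, 254 usable); 192.168.150.0/25 (124 hosts, 126 usable); 192.168.150.128/26 (46 hosts, 62 usable)


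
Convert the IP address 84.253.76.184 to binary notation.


84 = 01010100
253 = 11111101
76 = 01001100
184 = 10111000
Binary: 01010100.11111101.01001100.10111000


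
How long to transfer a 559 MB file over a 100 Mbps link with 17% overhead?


Effective throughput = 100 * (1 - 17/100) = 83 Mbps
File size in Mb = 559 * 8 = 4472 Mb
Time = 4472 / 83
Time = 53.8795 seconds


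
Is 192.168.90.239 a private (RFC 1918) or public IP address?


RFC 1918 private ranges:
  10.0.0.0/8 (10.0.0.0 - 10.255.255.255)
  172.16.0.0/12 (172.16.0.0 - 172.31.255.255)
  192.168.0.0/16 (192.168.0.0 - 192.168.255.255)
Private (in 192.168.0.0/16)


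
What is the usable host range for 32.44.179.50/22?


Network: 32.44.176.0
Broadcast: 32.44.179.255
First usable = network + 1
Last usable = broadcast - 1
Range: 32.44.176.1 to 32.44.179.254


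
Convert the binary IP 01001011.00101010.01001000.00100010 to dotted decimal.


01001011 = 75
00101010 = 42
01001000 = 72
00100010 = 34
IP: 75.42.72.34


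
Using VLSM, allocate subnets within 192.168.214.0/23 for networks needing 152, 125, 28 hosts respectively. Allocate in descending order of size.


152 hosts -> /24 (254 usable): 192.168.214.0/24
125 hosts -> /25 (126 usable): 192.168.215.0/25
28 hosts -> /27 (30 usable): 192.168.215.128/27
Allocation: 192.168.214.0/24 (152 hosts, 254 usable); 192.168.215.0/25 (125 hosts, 126 usable); 192.168.215.128/27 (28 hosts, 30 usable)


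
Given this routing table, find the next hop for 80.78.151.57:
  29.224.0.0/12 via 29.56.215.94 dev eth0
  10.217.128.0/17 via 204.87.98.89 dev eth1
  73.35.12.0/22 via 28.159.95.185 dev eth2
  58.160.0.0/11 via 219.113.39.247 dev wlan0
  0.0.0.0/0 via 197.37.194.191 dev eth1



Longest prefix match for 80.78.151.57:
  /12 29.224.0.0: no
  /17 10.217.128.0: no
  /22 73.35.12.0: no
  /11 58.160.0.0: no
  /0 0.0.0.0: MATCH
Selected: next-hop 197.37.194.191 via eth1 (matched /0)


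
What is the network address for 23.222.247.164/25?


IP:   00010111.11011110.11110111.10100100
Mask: 11111111.11111111.11111111.10000000
AND operation:
Net:  00010111.11011110.11110111.10000000
Network: 23.222.247.128/25


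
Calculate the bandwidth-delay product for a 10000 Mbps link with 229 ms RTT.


BDP = bandwidth * RTT
= 10000 Mbps * 229 ms
= 10000 * 1e6 * 229 / 1000 bits
= 2290000000 bits
= 286250000 bytes
= 279541.0156 KB
BDP = 2290000000 bits (286250000 bytes)


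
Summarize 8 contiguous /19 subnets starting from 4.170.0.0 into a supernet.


Original prefix: /19
Number of subnets: 8 = 2^3
New prefix = 19 - 3 = 16
Supernet: 4.170.0.0/16


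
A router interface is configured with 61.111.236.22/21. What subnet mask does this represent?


/21 means 21 network bits, 11 host bits
Binary: 11111111111111111111100000000000
Mask: 255.255.248.0


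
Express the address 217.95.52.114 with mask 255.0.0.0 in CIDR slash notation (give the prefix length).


Binary: 11111111.00000000.00000000.00000000
Count leading 1s
Prefix: /8


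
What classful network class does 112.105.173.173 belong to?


First octet: 112
Binary: 01110000
0xxxxxxx -> Class A (1-126)
Class A, default mask 255.0.0.0 (/8)


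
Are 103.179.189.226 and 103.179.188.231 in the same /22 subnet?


Mask: 255.255.252.0
103.179.189.226 AND mask = 103.179.188.0
103.179.188.231 AND mask = 103.179.188.0
Yes, same subnet (103.179.188.0)


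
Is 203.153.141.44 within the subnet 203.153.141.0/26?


Subnet network: 203.153.141.0
Test IP AND mask: 203.153.141.0
Yes, 203.153.141.44 is in 203.153.141.0/26


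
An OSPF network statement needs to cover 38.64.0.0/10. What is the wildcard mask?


Subnet mask: 255.192.0.0
Wildcard = 255.255.255.255 - subnet mask
255 - 255 = 0
255 - 192 = 63
255 - 0 = 255
255 - 0 = 255
Wildcard: 0.63.255.255


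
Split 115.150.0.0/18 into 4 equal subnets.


New prefix = 18 + 2 = 20
Each subnet has 4096 addresses
  115.150.0.0/20
  115.150.16.0/20
  115.150.32.0/20
  115.150.48.0/20
Subnets: 115.150.0.0/20, 115.150.16.0/20, 115.150.32.0/20, 115.150.48.0/20


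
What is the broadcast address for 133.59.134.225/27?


Network: 133.59.134.224/27
Host bits = 5
Set all host bits to 1:
Broadcast: 133.59.134.255


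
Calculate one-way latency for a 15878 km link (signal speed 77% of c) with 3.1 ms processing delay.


Speed = 0.77 * 3e5 km/s = 231000 km/s
Propagation delay = 15878 / 231000 = 0.0687 s = 68.7359 ms
Processing delay = 3.1 ms
Total one-way latency = 71.8359 ms


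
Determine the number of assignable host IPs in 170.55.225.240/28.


Host bits = 32 - 28 = 4
Total addresses = 2^4 = 16
Usable = total - 2 (network and broadcast)
Usable hosts: 14


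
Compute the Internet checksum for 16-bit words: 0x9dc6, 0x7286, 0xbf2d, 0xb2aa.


Sum all words (with carry folding):
+ 0x9dc6 = 0x9dc6
+ 0x7286 = 0x104d
+ 0xbf2d = 0xcf7a
+ 0xb2aa = 0x8225
One's complement: ~0x8225
Checksum = 0x7dda


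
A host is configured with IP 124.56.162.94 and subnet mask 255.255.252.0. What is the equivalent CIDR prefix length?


Binary: 11111111.11111111.11111100.00000000
Count leading 1s
Prefix: /22


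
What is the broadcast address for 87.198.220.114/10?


Network: 87.192.0.0/10
Host bits = 22
Set all host bits to 1:
Broadcast: 87.255.255.255


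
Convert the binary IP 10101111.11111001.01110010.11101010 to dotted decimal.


10101111 = 175
11111001 = 249
01110010 = 114
11101010 = 234
IP: 175.249.114.234


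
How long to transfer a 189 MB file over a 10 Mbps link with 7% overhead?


Effective throughput = 10 * (1 - 7/100) = 9.3 Mbps
File size in Mb = 189 * 8 = 1512 Mb
Time = 1512 / 9.3
Time = 162.5806 seconds


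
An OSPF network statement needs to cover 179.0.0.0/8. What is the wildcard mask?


Subnet mask: 255.0.0.0
Wildcard = 255.255.255.255 - subnet mask
255 - 255 = 0
255 - 0 = 255
255 - 0 = 255
255 - 0 = 255
Wildcard: 0.255.255.255


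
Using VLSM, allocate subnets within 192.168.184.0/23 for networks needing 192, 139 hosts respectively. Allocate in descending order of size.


192 hosts -> /24 (254 usable): 192.168.184.0/24
139 hosts -> /24 (254 usable): 192.168.185.0/24
Allocation: 192.168.184.0/24 (192 hosts, 254 usable); 192.168.185.0/24 (139 hosts, 254 usable)


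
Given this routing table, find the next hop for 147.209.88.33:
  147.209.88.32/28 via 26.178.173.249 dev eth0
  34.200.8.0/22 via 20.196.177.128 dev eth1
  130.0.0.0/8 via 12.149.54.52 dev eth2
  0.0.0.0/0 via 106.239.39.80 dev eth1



Longest prefix match for 147.209.88.33:
  /28 147.209.88.32: MATCH
  /22 34.200.8.0: no
  /8 130.0.0.0: no
  /0 0.0.0.0: MATCH
Selected: next-hop 26.178.173.249 via eth0 (matched /28)


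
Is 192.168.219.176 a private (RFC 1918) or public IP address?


RFC 1918 private ranges:
  10.0.0.0/8 (10.0.0.0 - 10.255.255.255)
  172.16.0.0/12 (172.16.0.0 - 172.31.255.255)
  192.168.0.0/16 (192.168.0.0 - 192.168.255.255)
Private (in 192.168.0.0/16)


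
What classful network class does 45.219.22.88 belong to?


First octet: 45
Binary: 00101101
0xxxxxxx -> Class A (1-126)
Class A, default mask 255.0.0.0 (/8)


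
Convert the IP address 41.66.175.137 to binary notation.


41 = 00101001
66 = 01000010
175 = 10101111
137 = 10001001
Binary: 00101001.01000010.10101111.10001001


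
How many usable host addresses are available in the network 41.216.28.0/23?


Host bits = 32 - 23 = 9
Total addresses = 2^9 = 512
Usable = total - 2 (network and broadcast)
Usable hosts: 510


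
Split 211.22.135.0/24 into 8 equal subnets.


New prefix = 24 + 3 = 27
Each subnet has 32 addresses
  211.22.135.0/27
  211.22.135.32/27
  211.22.135.64/27
  211.22.135.96/27
  211.22.135.128/27
  211.22.135.160/27
  211.22.135.192/27
  211.22.135.224/27
Subnets: 211.22.135.0/27, 211.22.135.32/27, 211.22.135.64/27, 211.22.135.96/27, 211.22.135.128/27, 211.22.135.160/27, 211.22.135.192/27, 211.22.135.224/27


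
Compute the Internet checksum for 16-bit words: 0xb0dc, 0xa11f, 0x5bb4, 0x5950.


Sum all words (with carry folding):
+ 0xb0dc = 0xb0dc
+ 0xa11f = 0x51fc
+ 0x5bb4 = 0xadb0
+ 0x5950 = 0x0701
One's complement: ~0x0701
Checksum = 0xf8fe


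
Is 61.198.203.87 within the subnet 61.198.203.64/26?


Subnet network: 61.198.203.64
Test IP AND mask: 61.198.203.64
Yes, 61.198.203.87 is in 61.198.203.64/26


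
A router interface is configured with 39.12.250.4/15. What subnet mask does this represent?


/15 means 15 network bits, 17 host bits
Binary: 11111111111111100000000000000000
Mask: 255.254.0.0


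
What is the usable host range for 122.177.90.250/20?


Network: 122.177.80.0
Broadcast: 122.177.95.255
First usable = network + 1
Last usable = broadcast - 1
Range: 122.177.80.1 to 122.177.95.254


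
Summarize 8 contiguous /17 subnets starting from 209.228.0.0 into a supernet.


Original prefix: /17
Number of subnets: 8 = 2^3
New prefix = 17 - 3 = 14
Supernet: 209.228.0.0/14


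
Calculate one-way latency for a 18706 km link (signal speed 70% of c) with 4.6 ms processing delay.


Speed = 0.7 * 3e5 km/s = 210000 km/s
Propagation delay = 18706 / 210000 = 0.0891 s = 89.0762 ms
Processing delay = 4.6 ms
Total one-way latency = 93.6762 ms


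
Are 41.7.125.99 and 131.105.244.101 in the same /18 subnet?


Mask: 255.255.192.0
41.7.125.99 AND mask = 41.7.64.0
131.105.244.101 AND mask = 131.105.192.0
No, different subnets (41.7.64.0 vs 131.105.192.0)


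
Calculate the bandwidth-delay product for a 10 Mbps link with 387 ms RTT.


BDP = bandwidth * RTT
= 10 Mbps * 387 ms
= 10 * 1e6 * 387 / 1000 bits
= 3870000 bits
= 483750 bytes
= 472.4121 KB
BDP = 3870000 bits (483750 bytes)


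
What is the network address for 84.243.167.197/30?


IP:   01010100.11110011.10100111.11000101
Mask: 11111111.11111111.11111111.11111100
AND operation:
Net:  01010100.11110011.10100111.11000100
Network: 84.243.167.196/30


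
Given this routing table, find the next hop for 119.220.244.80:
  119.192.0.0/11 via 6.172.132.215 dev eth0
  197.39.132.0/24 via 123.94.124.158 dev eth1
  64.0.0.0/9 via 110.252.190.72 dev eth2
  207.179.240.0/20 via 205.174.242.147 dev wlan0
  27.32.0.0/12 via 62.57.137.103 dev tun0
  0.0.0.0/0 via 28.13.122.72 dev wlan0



Longest prefix match for 119.220.244.80:
  /11 119.192.0.0: MATCH
  /24 197.39.132.0: no
  /9 64.0.0.0: no
  /20 207.179.240.0: no
  /12 27.32.0.0: no
  /0 0.0.0.0: MATCH
Selected: next-hop 6.172.132.215 via eth0 (matched /11)
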